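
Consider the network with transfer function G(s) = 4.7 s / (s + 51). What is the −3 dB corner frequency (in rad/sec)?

51 rad/sec

For a single-pole high-pass, the −3 dB point is at the pole: ω = 51 rad/sec.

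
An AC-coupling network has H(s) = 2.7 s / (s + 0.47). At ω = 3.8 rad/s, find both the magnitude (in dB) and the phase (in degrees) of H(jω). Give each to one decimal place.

|j3.8| = 3.8
|j3.8 + 0.47| = √(3.8² + 0.47²) = 3.829
|H(j3.8)| = 2.7 × 3.8 / 3.829 = 2.6796
20 log₁₀(2.6796) = 8.56 dB
∠(j3.8) = 90.00°
∠(j3.8 + 0.47) = arctan(3.8/0.47) = 82.95°
∠H(j3.8) = 90.00° − 82.95° = 7.05°

|H| = 8.6 dB, ∠H = 7.1°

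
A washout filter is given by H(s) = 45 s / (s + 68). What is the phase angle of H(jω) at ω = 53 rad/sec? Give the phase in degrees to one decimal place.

∠(j53) = 90.00°
∠(j53 + 68) = arctan(53/68) = 37.93°
∠H(j53) = 90.00° − 37.93° = 52.07°

52.1°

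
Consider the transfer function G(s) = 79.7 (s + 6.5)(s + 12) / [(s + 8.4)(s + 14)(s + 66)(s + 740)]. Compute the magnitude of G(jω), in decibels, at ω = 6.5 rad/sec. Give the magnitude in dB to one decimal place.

|j6.5 + 6.5| = √(6.5² + 6.5²) = 9.192
|j6.5 + 12| = √(6.5² + 12²) = 13.65
|j6.5 + 8.4| = √(6.5² + 8.4²) = 10.62
|j6.5 + 14| = √(6.5² + 14²) = 15.44
|j6.5 + 66| = √(6.5² + 66²) = 66.32
|j6.5 + 740| = √(6.5² + 740²) = 740
|G(j6.5)| = 79.7 × 9.192 × 13.65 / (10.62 × 15.44 × 66.32 × 740) = 0.0012427
20 log₁₀(0.0012427) = -58.11 dB

-58.1 dB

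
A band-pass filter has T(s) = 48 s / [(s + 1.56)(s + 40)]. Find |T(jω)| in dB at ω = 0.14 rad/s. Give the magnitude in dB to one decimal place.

|j0.14| = 0.14
|j0.14 + 1.56| = √(0.14² + 1.56²) = 1.566
|j0.14 + 40| = √(0.14² + 40²) = 40
|T(j0.14)| = 48 × 0.14 / (1.566 × 40) = 0.10726
20 log₁₀(0.10726) = -19.39 dB

-19.4 dB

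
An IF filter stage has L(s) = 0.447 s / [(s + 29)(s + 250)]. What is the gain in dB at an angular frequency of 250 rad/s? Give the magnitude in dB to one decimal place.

|j250| = 250
|j250 + 29| = √(250² + 29²) = 251.7
|j250 + 250| = √(250² + 250²) = 353.6
|L(j250)| = 0.447 × 250 / (251.7 × 353.6) = 0.0012559
20 log₁₀(0.0012559) = -58.02 dB

-58.0 dB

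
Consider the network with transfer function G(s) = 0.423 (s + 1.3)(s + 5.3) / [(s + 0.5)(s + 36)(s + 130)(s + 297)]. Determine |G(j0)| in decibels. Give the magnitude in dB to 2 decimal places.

-107.55 dB

G(0) = 0.423 × 1.3 × 5.3 / (0.5 × 36 × 130 × 297) = 4.1936e-06
20 log₁₀(4.1936e-06) = -107.548 dB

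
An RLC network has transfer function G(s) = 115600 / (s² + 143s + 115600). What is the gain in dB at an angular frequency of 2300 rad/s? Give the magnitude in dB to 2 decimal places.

|(j2300)² + 143(j2300) + 115600| = |-5.1744e+06 + j3.289e+05| = 5.185e+06
|G(j2300)| = 115600 / 5.185e+06 = 0.022296
20 log₁₀(0.022296) = -33.036 dB

-33.04 dB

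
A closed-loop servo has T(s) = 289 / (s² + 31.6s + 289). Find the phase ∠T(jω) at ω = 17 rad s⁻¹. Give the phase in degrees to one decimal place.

∠[(j17)² + 31.6(j17) + 289] = ∠[0 + j537.2] = 90.00°
∠T(j17) = −90.00° = -90.00°

-90.0 deg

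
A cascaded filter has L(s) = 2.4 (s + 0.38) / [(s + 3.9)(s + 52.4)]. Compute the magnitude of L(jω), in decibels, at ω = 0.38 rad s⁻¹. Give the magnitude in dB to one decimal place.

|j0.38 + 0.38| = √(0.38² + 0.38²) = 0.5374
|j0.38 + 3.9| = √(0.38² + 3.9²) = 3.918
|j0.38 + 52.4| = √(0.38² + 52.4²) = 52.4
|L(j0.38)| = 2.4 × 0.5374 / (3.918 × 52.4) = 0.0062813
20 log₁₀(0.0062813) = -44.04 dB

-44.0 dB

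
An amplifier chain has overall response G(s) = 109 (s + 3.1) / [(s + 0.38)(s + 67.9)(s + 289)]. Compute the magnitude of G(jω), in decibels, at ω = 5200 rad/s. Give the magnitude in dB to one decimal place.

-107.9 dB

|j5200 + 3.1| = √(5200² + 3.1²) = 5200
|j5200 + 0.38| = √(5200² + 0.38²) = 5200
|j5200 + 67.9| = √(5200² + 67.9²) = 5200
|j5200 + 289| = √(5200² + 289²) = 5208
|G(j5200)| = 109 × 5200 / (5200 × 5200 × 5208) = 4.0245e-06
20 log₁₀(4.0245e-06) = -107.91 dB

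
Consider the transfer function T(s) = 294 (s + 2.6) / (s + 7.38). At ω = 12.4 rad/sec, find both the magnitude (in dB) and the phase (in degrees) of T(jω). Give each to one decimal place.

|T| = 48.2 dB, ∠T = 18.9 deg

|j12.4 + 2.6| = √(12.4² + 2.6²) = 12.67
|j12.4 + 7.38| = √(12.4² + 7.38²) = 14.43
|T(j12.4)| = 294 × 12.67 / 14.43 = 258.13
20 log₁₀(258.13) = 48.24 dB
∠(j12.4 + 2.6) = arctan(12.4/2.6) = 78.16°
∠(j12.4 + 7.38) = arctan(12.4/7.38) = 59.24°
∠T(j12.4) = 78.16° − 59.24° = 18.92°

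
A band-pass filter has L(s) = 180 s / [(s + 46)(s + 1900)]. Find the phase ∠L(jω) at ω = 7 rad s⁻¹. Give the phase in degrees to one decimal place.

∠(j7) = 90.00°
∠(j7 + 46) = arctan(7/46) = 8.65°
∠(j7 + 1900) = arctan(7/1900) = 0.21°
∠L(j7) = 90.00° − (8.65° + 0.21°) = 81.14°

81.1°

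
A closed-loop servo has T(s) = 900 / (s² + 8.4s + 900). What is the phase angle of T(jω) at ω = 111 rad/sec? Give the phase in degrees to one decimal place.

-175.3°

∠[(j111)² + 8.4(j111) + 900] = ∠[-11421 + j932.4] = 175.33°
∠T(j111) = −175.33° = -175.33°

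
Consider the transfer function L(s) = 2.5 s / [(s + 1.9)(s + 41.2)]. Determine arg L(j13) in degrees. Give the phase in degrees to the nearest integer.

-9 deg

∠(j13) = 90.00°
∠(j13 + 1.9) = arctan(13/1.9) = 81.68°
∠(j13 + 41.2) = arctan(13/41.2) = 17.51°
∠L(j13) = 90.00° − (81.68° + 17.51°) = -9.20°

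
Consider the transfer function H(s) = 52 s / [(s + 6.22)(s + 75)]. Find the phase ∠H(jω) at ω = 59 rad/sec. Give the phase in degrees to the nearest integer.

-32°

∠(j59) = 90.00°
∠(j59 + 6.22) = arctan(59/6.22) = 83.98°
∠(j59 + 75) = arctan(59/75) = 38.19°
∠H(j59) = 90.00° − (83.98° + 38.19°) = -32.17°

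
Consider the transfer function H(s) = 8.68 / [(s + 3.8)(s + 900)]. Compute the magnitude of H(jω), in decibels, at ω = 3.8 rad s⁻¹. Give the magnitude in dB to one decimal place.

-54.9 dB

|j3.8 + 3.8| = √(3.8² + 3.8²) = 5.374
|j3.8 + 900| = √(3.8² + 900²) = 900
|H(j3.8)| = 8.68 / (5.374 × 900) = 0.0017946
20 log₁₀(0.0017946) = -54.92 dB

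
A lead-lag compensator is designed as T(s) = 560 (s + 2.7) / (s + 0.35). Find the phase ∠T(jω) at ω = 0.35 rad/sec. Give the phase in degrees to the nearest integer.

∠(j0.35 + 2.7) = arctan(0.35/2.7) = 7.39°
∠(j0.35 + 0.35) = arctan(0.35/0.35) = 45.00°
∠T(j0.35) = 7.39° − 45.00° = -37.61°

-38°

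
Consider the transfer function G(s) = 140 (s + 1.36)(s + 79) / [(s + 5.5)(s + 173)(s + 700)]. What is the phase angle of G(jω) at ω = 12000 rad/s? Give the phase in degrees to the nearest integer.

∠(j12000 + 1.36) = arctan(12000/1.36) = 89.99°
∠(j12000 + 79) = arctan(12000/79) = 89.62°
∠(j12000 + 5.5) = arctan(12000/5.5) = 89.97°
∠(j12000 + 173) = arctan(12000/173) = 89.17°
∠(j12000 + 700) = arctan(12000/700) = 86.66°
∠G(j12000) = 89.99° + 89.62° − (89.97° + 89.17° + 86.66°) = -86.19°

-86°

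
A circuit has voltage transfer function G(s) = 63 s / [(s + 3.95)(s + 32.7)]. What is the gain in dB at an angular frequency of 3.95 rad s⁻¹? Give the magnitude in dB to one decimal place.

|j3.95| = 3.95
|j3.95 + 3.95| = √(3.95² + 3.95²) = 5.586
|j3.95 + 32.7| = √(3.95² + 32.7²) = 32.94
|G(j3.95)| = 63 × 3.95 / (5.586 × 32.94) = 1.3525
20 log₁₀(1.3525) = 2.62 dB

2.6 dB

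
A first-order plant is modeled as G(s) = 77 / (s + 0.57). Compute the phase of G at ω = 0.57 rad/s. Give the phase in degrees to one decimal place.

-45.0°

∠(j0.57 + 0.57) = arctan(0.57/0.57) = 45.00°
∠G(j0.57) = −45.00° = -45.00°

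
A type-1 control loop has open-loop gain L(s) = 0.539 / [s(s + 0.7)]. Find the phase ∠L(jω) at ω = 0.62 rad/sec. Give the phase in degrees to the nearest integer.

-132°

∠(j0.62 + 0.7) = arctan(0.62/0.7) = 41.53°
∠(j0.62) = 90.00°
∠L(j0.62) = − (41.53° + 90.00°) = -131.53°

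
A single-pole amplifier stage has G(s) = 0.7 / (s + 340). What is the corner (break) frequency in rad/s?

The single real pole at s = −340 gives a corner at ω = 340 rad/s.

340 rad/s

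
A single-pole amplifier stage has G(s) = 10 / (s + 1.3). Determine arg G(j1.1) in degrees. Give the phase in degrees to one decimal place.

-40.2 deg

∠(j1.1 + 1.3) = arctan(1.1/1.3) = 40.24°
∠G(j1.1) = −40.24° = -40.24°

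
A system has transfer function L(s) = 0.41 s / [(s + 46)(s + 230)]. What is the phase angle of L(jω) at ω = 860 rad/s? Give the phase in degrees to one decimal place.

∠(j860) = 90.00°
∠(j860 + 46) = arctan(860/46) = 86.94°
∠(j860 + 230) = arctan(860/230) = 75.03°
∠L(j860) = 90.00° − (86.94° + 75.03°) = -71.97°

-72.0 deg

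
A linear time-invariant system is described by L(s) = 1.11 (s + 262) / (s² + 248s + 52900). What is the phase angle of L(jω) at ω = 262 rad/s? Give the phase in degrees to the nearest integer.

∠(j262 + 262) = arctan(262/262) = 45.00°
∠[(j262)² + 248(j262) + 52900] = ∠[-15744 + j64976] = 103.62°
∠L(j262) = 45.00° − 103.62° = -58.62°

-59°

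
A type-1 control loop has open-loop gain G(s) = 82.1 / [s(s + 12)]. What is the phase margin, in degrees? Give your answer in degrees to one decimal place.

Gain crossover: |G(jω)| = 1 at ω ≈ 6.1 rad/sec.
∠G(j6.1) = −90° − arctan(6.1/12) ≈ -116.94°
PM = 180° + (-116.94°) = 63.06°

63.1°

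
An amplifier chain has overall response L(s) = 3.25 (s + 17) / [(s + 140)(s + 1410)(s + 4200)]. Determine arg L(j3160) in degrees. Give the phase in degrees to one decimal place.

-100.7°

∠(j3160 + 17) = arctan(3160/17) = 89.69°
∠(j3160 + 140) = arctan(3160/140) = 87.46°
∠(j3160 + 1410) = arctan(3160/1410) = 65.95°
∠(j3160 + 4200) = arctan(3160/4200) = 36.96°
∠L(j3160) = 89.69° − (87.46° + 65.95° + 36.96°) = -100.68°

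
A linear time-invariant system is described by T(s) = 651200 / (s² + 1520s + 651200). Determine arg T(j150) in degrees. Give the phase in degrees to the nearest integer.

∠[(j150)² + 1520(j150) + 651200] = ∠[6.287e+05 + j2.28e+05] = 19.93°
∠T(j150) = −19.93° = -19.93°

-20°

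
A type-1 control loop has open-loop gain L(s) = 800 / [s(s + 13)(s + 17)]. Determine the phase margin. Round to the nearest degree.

64 deg

Gain crossover: |L(jω)| = 1 at ω ≈ 3.43 rad/s.
∠L(j3.43) = −90° − arctan(3.43/13) − arctan(3.43/17) ≈ -116.19°
PM = 180° + (-116.19°) = 63.81°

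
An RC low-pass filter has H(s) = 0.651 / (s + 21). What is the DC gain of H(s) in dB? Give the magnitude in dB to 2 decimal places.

H(0) = 0.651 / 21 = 0.031
20 log₁₀(0.031) = -30.173 dB

-30.17 dB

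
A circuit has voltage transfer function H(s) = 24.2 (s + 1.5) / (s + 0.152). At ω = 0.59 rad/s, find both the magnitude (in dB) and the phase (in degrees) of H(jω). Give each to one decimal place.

|H| = 36.1 dB, ∠H = -54.1 deg

|j0.59 + 1.5| = √(0.59² + 1.5²) = 1.612
|j0.59 + 0.152| = √(0.59² + 0.152²) = 0.6093
|H(j0.59)| = 24.2 × 1.612 / 0.6093 = 64.023
20 log₁₀(64.023) = 36.13 dB
∠(j0.59 + 1.5) = arctan(0.59/1.5) = 21.47°
∠(j0.59 + 0.152) = arctan(0.59/0.152) = 75.55°
∠H(j0.59) = 21.47° − 75.55° = -54.08°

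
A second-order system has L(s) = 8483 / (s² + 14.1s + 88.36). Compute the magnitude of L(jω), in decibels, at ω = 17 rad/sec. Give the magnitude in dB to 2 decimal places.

28.67 dB

|(j17)² + 14.1(j17) + 88.36| = |-200.64 + j239.7| = 312.6
|L(j17)| = 8483 / 312.6 = 27.138
20 log₁₀(27.138) = 28.671 dB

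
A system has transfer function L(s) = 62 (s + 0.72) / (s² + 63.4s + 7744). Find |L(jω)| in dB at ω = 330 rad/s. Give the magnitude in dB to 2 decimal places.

-14.06 dB

|j330 + 0.72| = √(330² + 0.72²) = 330
|(j330)² + 63.4(j330) + 7744| = |-1.0116e+05 + j20922| = 1.033e+05
|L(j330)| = 62 × 330 / 1.033e+05 = 0.19807
20 log₁₀(0.19807) = -14.064 dB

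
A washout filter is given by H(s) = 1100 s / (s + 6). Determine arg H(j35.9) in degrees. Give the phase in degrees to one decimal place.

∠(j35.9) = 90.00°
∠(j35.9 + 6) = arctan(35.9/6) = 80.51°
∠H(j35.9) = 90.00° − 80.51° = 9.49°

9.5°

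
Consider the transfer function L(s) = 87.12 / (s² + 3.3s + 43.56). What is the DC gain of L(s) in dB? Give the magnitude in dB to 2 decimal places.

6.02 dB

L(0) = 87.12 / 43.56 = 2
20 log₁₀(2) = 6.021 dB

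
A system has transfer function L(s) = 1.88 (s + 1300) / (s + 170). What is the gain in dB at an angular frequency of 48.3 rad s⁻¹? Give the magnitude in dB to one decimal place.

|j48.3 + 1300| = √(48.3² + 1300²) = 1301
|j48.3 + 170| = √(48.3² + 170²) = 176.7
|L(j48.3)| = 1.88 × 1301 / 176.7 = 13.839
20 log₁₀(13.839) = 22.82 dB

22.8 dB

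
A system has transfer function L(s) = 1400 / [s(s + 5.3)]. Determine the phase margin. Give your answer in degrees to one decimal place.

8.1°

Gain crossover: |L(jω)| = 1 at ω ≈ 37.2 rad/sec.
∠L(j37.2) = −90° − arctan(37.2/5.3) ≈ -171.90°
PM = 180° + (-171.90°) = 8.10°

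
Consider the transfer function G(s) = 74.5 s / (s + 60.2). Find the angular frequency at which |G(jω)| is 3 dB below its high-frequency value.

60.2 rad/s

For a single-pole high-pass, the −3 dB point is at the pole: ω = 60.2 rad/s.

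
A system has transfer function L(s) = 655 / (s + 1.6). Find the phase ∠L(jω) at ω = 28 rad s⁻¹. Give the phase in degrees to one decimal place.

∠(j28 + 1.6) = arctan(28/1.6) = 86.73°
∠L(j28) = −86.73° = -86.73°

-86.7°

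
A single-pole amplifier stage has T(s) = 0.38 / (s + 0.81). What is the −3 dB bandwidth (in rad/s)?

For a single-pole low-pass, the −3 dB point is at the pole: ω = 0.81 rad/s.

0.81 rad/s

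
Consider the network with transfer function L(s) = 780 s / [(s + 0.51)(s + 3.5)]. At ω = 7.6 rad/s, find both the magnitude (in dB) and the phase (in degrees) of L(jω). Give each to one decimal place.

|L| = 39.4 dB, ∠L = -61.4°

|j7.6| = 7.6
|j7.6 + 0.51| = √(7.6² + 0.51²) = 7.617
|j7.6 + 3.5| = √(7.6² + 3.5²) = 8.367
|L(j7.6)| = 780 × 7.6 / (7.617 × 8.367) = 93.012
20 log₁₀(93.012) = 39.37 dB
∠(j7.6) = 90.00°
∠(j7.6 + 0.51) = arctan(7.6/0.51) = 86.16°
∠(j7.6 + 3.5) = arctan(7.6/3.5) = 65.27°
∠L(j7.6) = 90.00° − (86.16° + 65.27°) = -61.43°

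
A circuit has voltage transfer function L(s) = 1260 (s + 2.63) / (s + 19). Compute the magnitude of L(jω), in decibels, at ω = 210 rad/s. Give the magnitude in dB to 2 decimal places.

|j210 + 2.63| = √(210² + 2.63²) = 210
|j210 + 19| = √(210² + 19²) = 210.9
|L(j210)| = 1260 × 210 / 210.9 = 1255
20 log₁₀(1255) = 61.973 dB

61.97 dB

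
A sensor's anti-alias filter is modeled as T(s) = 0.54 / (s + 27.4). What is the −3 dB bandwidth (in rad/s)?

27.4 rad/s

For a single-pole low-pass, the −3 dB point is at the pole: ω = 27.4 rad/s.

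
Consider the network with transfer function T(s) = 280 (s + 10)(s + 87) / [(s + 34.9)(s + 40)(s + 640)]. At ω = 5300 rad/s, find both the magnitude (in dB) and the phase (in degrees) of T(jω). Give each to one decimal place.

|j5300 + 10| = √(5300² + 10²) = 5300
|j5300 + 87| = √(5300² + 87²) = 5301
|j5300 + 34.9| = √(5300² + 34.9²) = 5300
|j5300 + 40| = √(5300² + 40²) = 5300
|j5300 + 640| = √(5300² + 640²) = 5339
|T(j5300)| = 280 × 5300 × 5301 / (5300 × 5300 × 5339) = 0.052454
20 log₁₀(0.052454) = -25.60 dB
∠(j5300 + 10) = arctan(5300/10) = 89.89°
∠(j5300 + 87) = arctan(5300/87) = 89.06°
∠(j5300 + 34.9) = arctan(5300/34.9) = 89.62°
∠(j5300 + 40) = arctan(5300/40) = 89.57°
∠(j5300 + 640) = arctan(5300/640) = 83.11°
∠T(j5300) = 89.89° + 89.06° − (89.62° + 89.57° + 83.11°) = -83.35°

|T| = -25.6 dB, ∠T = -83.4°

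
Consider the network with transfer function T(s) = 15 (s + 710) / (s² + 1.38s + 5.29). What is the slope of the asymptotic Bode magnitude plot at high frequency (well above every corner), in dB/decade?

With 1 zero and 2 poles, the high-frequency asymptotic slope is 20 × (1 − 2) = -20 dB/decade.

-20 dB/decade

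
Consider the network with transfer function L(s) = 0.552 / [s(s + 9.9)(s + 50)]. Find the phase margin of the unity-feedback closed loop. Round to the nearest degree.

90 deg

Gain crossover: |L(jω)| = 1 at ω ≈ 0.00112 rad/s.
∠L(j0.00112) = −90° − arctan(0.00112/9.9) − arctan(0.00112/50) ≈ -90.01°
PM = 180° + (-90.01°) = 89.99°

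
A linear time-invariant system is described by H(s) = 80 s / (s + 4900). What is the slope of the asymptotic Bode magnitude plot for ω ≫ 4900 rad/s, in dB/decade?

0 dB/decade

With 1 zero and 1 pole, the high-frequency asymptotic slope is 20 × (1 − 1) = 0 dB/decade.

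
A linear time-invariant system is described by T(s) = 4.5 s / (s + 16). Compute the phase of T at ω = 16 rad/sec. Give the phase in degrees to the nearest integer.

45°

∠(j16) = 90.00°
∠(j16 + 16) = arctan(16/16) = 45.00°
∠T(j16) = 90.00° − 45.00° = 45.00°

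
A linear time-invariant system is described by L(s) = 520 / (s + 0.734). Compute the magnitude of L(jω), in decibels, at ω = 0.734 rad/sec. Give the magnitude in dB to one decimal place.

54.0 dB

|j0.734 + 0.734| = √(0.734² + 0.734²) = 1.038
|L(j0.734)| = 520 / 1.038 = 500.95
20 log₁₀(500.95) = 54.00 dB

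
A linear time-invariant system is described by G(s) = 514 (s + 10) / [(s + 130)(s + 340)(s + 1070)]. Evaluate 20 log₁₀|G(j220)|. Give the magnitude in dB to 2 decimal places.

-59.99 dB

|j220 + 10| = √(220² + 10²) = 220.2
|j220 + 130| = √(220² + 130²) = 255.5
|j220 + 340| = √(220² + 340²) = 405
|j220 + 1070| = √(220² + 1070²) = 1092
|G(j220)| = 514 × 220.2 / (255.5 × 405 × 1092) = 0.0010013
20 log₁₀(0.0010013) = -59.988 dB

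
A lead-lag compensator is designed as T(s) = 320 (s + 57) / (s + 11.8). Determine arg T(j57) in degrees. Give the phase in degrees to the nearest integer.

-33 deg

∠(j57 + 57) = arctan(57/57) = 45.00°
∠(j57 + 11.8) = arctan(57/11.8) = 78.30°
∠T(j57) = 45.00° − 78.30° = -33.30°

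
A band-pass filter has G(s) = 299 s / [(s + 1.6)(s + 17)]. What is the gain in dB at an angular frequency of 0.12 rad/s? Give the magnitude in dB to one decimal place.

|j0.12| = 0.12
|j0.12 + 1.6| = √(0.12² + 1.6²) = 1.604
|j0.12 + 17| = √(0.12² + 17²) = 17
|G(j0.12)| = 299 × 0.12 / (1.604 × 17) = 1.3154
20 log₁₀(1.3154) = 2.38 dB

2.4 dB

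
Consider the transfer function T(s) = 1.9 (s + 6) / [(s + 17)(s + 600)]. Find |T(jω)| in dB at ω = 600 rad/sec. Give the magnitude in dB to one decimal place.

|j600 + 6| = √(600² + 6²) = 600
|j600 + 17| = √(600² + 17²) = 600.2
|j600 + 600| = √(600² + 600²) = 848.5
|T(j600)| = 1.9 × 600 / (600.2 × 848.5) = 0.0022384
20 log₁₀(0.0022384) = -53.00 dB

-53.0 dB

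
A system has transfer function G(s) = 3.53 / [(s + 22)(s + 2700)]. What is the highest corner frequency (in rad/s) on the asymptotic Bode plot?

Break frequencies occur at each pole and zero magnitude: 22 rad/s, 2700 rad/s.
The highest is 2700 rad/s.

2700 rad/s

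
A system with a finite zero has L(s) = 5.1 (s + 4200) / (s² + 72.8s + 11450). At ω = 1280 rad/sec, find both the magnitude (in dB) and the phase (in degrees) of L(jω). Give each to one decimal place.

|L| = -37.2 dB, ∠L = -159.8°

|j1280 + 4200| = √(1280² + 4200²) = 4391
|(j1280)² + 72.8(j1280) + 11450| = |-1.627e+06 + j93184| = 1.63e+06
|L(j1280)| = 5.1 × 4391 / 1.63e+06 = 0.013741
20 log₁₀(0.013741) = -37.24 dB
∠(j1280 + 4200) = arctan(1280/4200) = 16.95°
∠[(j1280)² + 72.8(j1280) + 11450] = ∠[-1.627e+06 + j93184] = 176.72°
∠L(j1280) = 16.95° − 176.72° = -159.77°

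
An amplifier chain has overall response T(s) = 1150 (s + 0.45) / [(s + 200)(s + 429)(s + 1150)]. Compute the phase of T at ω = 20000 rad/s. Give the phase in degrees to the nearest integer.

-175 deg

∠(j20000 + 0.45) = arctan(20000/0.45) = 90.00°
∠(j20000 + 200) = arctan(20000/200) = 89.43°
∠(j20000 + 429) = arctan(20000/429) = 88.77°
∠(j20000 + 1150) = arctan(20000/1150) = 86.71°
∠T(j20000) = 90.00° − (89.43° + 88.77° + 86.71°) = -174.91°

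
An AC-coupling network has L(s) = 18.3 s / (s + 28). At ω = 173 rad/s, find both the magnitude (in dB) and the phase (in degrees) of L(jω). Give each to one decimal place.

|j173| = 173
|j173 + 28| = √(173² + 28²) = 175.3
|L(j173)| = 18.3 × 173 / 175.3 = 18.065
20 log₁₀(18.065) = 25.14 dB
∠(j173) = 90.00°
∠(j173 + 28) = arctan(173/28) = 80.81°
∠L(j173) = 90.00° − 80.81° = 9.19°

|L| = 25.1 dB, ∠L = 9.2°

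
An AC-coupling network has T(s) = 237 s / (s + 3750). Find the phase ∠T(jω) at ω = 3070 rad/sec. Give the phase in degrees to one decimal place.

∠(j3070) = 90.00°
∠(j3070 + 3750) = arctan(3070/3750) = 39.31°
∠T(j3070) = 90.00° − 39.31° = 50.69°

50.7°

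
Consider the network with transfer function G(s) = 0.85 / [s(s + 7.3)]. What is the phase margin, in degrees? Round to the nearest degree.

Gain crossover: |G(jω)| = 1 at ω ≈ 0.116 rad/sec.
∠G(j0.116) = −90° − arctan(0.116/7.3) ≈ -90.91°
PM = 180° + (-90.91°) = 89.09°

89°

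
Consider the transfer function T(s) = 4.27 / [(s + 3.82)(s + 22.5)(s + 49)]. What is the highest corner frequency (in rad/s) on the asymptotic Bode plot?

Break frequencies occur at each pole and zero magnitude: 3.82 rad/s, 22.5 rad/s, 49 rad/s.
The highest is 49 rad/s.

49 rad/s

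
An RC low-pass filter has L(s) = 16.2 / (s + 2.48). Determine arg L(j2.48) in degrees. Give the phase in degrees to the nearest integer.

-45°

∠(j2.48 + 2.48) = arctan(2.48/2.48) = 45.00°
∠L(j2.48) = −45.00° = -45.00°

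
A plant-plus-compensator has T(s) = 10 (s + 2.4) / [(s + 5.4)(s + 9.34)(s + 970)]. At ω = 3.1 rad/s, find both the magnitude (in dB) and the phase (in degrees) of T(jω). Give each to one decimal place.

|j3.1 + 2.4| = √(3.1² + 2.4²) = 3.92
|j3.1 + 5.4| = √(3.1² + 5.4²) = 6.227
|j3.1 + 9.34| = √(3.1² + 9.34²) = 9.841
|j3.1 + 970| = √(3.1² + 970²) = 970
|T(j3.1)| = 10 × 3.92 / (6.227 × 9.841 × 970) = 0.00065959
20 log₁₀(0.00065959) = -63.61 dB
∠(j3.1 + 2.4) = arctan(3.1/2.4) = 52.25°
∠(j3.1 + 5.4) = arctan(3.1/5.4) = 29.86°
∠(j3.1 + 9.34) = arctan(3.1/9.34) = 18.36°
∠(j3.1 + 970) = arctan(3.1/970) = 0.18°
∠T(j3.1) = 52.25° − (29.86° + 18.36° + 0.18°) = 3.85°

|T| = -63.6 dB, ∠T = 3.8°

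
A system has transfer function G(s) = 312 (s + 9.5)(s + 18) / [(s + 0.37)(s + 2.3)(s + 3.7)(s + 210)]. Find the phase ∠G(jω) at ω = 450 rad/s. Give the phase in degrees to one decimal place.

∠(j450 + 9.5) = arctan(450/9.5) = 88.79°
∠(j450 + 18) = arctan(450/18) = 87.71°
∠(j450 + 0.37) = arctan(450/0.37) = 89.95°
∠(j450 + 2.3) = arctan(450/2.3) = 89.71°
∠(j450 + 3.7) = arctan(450/3.7) = 89.53°
∠(j450 + 210) = arctan(450/210) = 64.98°
∠G(j450) = 88.79° + 87.71° − (89.95° + 89.71° + 89.53° + 64.98°) = -157.67°

-157.7°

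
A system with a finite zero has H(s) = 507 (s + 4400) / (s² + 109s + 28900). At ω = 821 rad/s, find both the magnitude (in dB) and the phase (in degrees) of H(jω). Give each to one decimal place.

|j821 + 4400| = √(821² + 4400²) = 4476
|(j821)² + 109(j821) + 28900| = |-6.4514e+05 + j89489| = 6.513e+05
|H(j821)| = 507 × 4476 / 6.513e+05 = 3.4842
20 log₁₀(3.4842) = 10.84 dB
∠(j821 + 4400) = arctan(821/4400) = 10.57°
∠[(j821)² + 109(j821) + 28900] = ∠[-6.4514e+05 + j89489] = 172.10°
∠H(j821) = 10.57° − 172.10° = -161.53°

|H| = 10.8 dB, ∠H = -161.5°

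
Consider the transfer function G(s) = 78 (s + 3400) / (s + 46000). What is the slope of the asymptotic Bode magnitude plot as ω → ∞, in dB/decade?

0 dB/decade

With 1 zero and 1 pole, the high-frequency asymptotic slope is 20 × (1 − 1) = 0 dB/decade.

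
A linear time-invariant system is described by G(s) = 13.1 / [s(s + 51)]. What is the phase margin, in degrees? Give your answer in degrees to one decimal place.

89.7°

Gain crossover: |G(jω)| = 1 at ω ≈ 0.257 rad/s.
∠G(j0.257) = −90° − arctan(0.257/51) ≈ -90.29°
PM = 180° + (-90.29°) = 89.71°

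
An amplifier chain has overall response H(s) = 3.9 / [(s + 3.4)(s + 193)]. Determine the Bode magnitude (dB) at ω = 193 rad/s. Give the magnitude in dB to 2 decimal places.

|j193 + 3.4| = √(193² + 3.4²) = 193
|j193 + 193| = √(193² + 193²) = 272.9
|H(j193)| = 3.9 / (193 × 272.9) = 7.4023e-05
20 log₁₀(7.4023e-05) = -82.613 dB

-82.61 dB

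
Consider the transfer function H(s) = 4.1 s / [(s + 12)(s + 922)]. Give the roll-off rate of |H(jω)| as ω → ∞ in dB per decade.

With 1 zero and 2 poles, the high-frequency asymptotic slope is 20 × (1 − 2) = -20 dB/decade.

-20 dB/decade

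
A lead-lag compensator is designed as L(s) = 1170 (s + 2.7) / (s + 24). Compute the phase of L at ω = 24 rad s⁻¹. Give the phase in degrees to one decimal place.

38.6°

∠(j24 + 2.7) = arctan(24/2.7) = 83.58°
∠(j24 + 24) = arctan(24/24) = 45.00°
∠L(j24) = 83.58° − 45.00° = 38.58°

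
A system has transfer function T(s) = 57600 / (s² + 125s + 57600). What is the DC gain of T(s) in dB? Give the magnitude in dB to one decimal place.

0.0 dB

T(0) = 57600 / 57600 = 1
20 log₁₀(1) = 0.00 dB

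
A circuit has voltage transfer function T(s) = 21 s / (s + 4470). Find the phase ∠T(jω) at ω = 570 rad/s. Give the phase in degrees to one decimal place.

82.7 deg

∠(j570) = 90.00°
∠(j570 + 4470) = arctan(570/4470) = 7.27°
∠T(j570) = 90.00° − 7.27° = 82.73°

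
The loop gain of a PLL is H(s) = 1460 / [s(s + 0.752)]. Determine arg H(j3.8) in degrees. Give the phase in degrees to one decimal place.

-168.8°

∠(j3.8 + 0.752) = arctan(3.8/0.752) = 78.81°
∠(j3.8) = 90.00°
∠H(j3.8) = − (78.81° + 90.00°) = -168.81°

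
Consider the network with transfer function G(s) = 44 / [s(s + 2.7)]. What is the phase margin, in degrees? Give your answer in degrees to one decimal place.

Gain crossover: |G(jω)| = 1 at ω ≈ 6.36 rad/sec.
∠G(j6.36) = −90° − arctan(6.36/2.7) ≈ -157.01°
PM = 180° + (-157.01°) = 22.99°

23.0°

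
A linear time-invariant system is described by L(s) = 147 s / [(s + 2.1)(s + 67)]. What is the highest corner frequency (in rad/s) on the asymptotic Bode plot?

67 rad/s

Break frequencies occur at each pole and zero magnitude: 2.1 rad/s, 67 rad/s.
The highest is 67 rad/s.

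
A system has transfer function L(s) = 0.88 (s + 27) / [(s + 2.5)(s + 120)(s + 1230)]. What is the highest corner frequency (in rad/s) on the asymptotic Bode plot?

Break frequencies occur at each pole and zero magnitude: 2.5 rad/s, 27 rad/s, 120 rad/s, 1230 rad/s.
The highest is 1230 rad/s.

1230 rad/s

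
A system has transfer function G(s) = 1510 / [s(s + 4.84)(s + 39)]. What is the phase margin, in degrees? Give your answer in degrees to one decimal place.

34.5°

Gain crossover: |G(jω)| = 1 at ω ≈ 5.33 rad/s.
∠G(j5.33) = −90° − arctan(5.33/4.84) − arctan(5.33/39) ≈ -145.53°
PM = 180° + (-145.53°) = 34.47°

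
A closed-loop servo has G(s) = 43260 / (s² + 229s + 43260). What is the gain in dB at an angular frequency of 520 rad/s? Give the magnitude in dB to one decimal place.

|(j520)² + 229(j520) + 43260| = |-2.2714e+05 + j1.1908e+05| = 2.565e+05
|G(j520)| = 43260 / 2.565e+05 = 0.16868
20 log₁₀(0.16868) = -15.46 dB

-15.5 dB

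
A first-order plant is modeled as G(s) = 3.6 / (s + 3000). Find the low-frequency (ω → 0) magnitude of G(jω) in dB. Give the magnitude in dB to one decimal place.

-58.4 dB

G(0) = 3.6 / 3000 = 0.0012
20 log₁₀(0.0012) = -58.42 dB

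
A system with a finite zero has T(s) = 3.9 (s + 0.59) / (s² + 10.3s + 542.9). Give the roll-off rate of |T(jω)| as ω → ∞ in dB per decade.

With 1 zero and 2 poles, the high-frequency asymptotic slope is 20 × (1 − 2) = -20 dB/decade.

-20 dB/decade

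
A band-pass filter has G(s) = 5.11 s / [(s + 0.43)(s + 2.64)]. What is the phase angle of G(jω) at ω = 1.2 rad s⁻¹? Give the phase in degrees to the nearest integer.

-5 deg

∠(j1.2) = 90.00°
∠(j1.2 + 0.43) = arctan(1.2/0.43) = 70.29°
∠(j1.2 + 2.64) = arctan(1.2/2.64) = 24.44°
∠G(j1.2) = 90.00° − (70.29° + 24.44°) = -4.73°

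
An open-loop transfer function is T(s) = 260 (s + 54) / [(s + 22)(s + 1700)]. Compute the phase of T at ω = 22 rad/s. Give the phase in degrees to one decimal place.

-23.6°

∠(j22 + 54) = arctan(22/54) = 22.17°
∠(j22 + 22) = arctan(22/22) = 45.00°
∠(j22 + 1700) = arctan(22/1700) = 0.74°
∠T(j22) = 22.17° − (45.00° + 0.74°) = -23.58°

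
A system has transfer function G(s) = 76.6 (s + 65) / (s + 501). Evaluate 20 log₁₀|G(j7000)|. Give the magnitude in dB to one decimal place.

|j7000 + 65| = √(7000² + 65²) = 7000
|j7000 + 501| = √(7000² + 501²) = 7018
|G(j7000)| = 76.6 × 7000 / 7018 = 76.408
20 log₁₀(76.408) = 37.66 dB

37.7 dB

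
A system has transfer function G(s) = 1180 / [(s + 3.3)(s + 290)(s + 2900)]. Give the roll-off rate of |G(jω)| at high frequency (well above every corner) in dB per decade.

-60 dB/decade

With 0 zeros and 3 poles, the high-frequency asymptotic slope is 20 × (0 − 3) = -60 dB/decade.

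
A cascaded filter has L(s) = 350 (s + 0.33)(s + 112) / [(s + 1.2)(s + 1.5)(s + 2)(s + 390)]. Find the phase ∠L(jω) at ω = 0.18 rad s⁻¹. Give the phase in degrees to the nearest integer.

8°

∠(j0.18 + 0.33) = arctan(0.18/0.33) = 28.61°
∠(j0.18 + 112) = arctan(0.18/112) = 0.09°
∠(j0.18 + 1.2) = arctan(0.18/1.2) = 8.53°
∠(j0.18 + 1.5) = arctan(0.18/1.5) = 6.84°
∠(j0.18 + 2) = arctan(0.18/2) = 5.14°
∠(j0.18 + 390) = arctan(0.18/390) = 0.03°
∠L(j0.18) = 28.61° + 0.09° − (8.53° + 6.84° + 5.14° + 0.03°) = 8.16°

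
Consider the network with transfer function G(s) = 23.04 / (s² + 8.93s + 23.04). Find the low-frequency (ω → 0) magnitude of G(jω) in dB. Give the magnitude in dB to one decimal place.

0.0 dB

G(0) = 23.04 / 23.04 = 1
20 log₁₀(1) = 0.00 dB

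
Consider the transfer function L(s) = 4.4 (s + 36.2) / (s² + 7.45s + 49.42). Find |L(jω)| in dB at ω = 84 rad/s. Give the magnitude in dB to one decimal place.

-24.9 dB

|j84 + 36.2| = √(84² + 36.2²) = 91.47
|(j84)² + 7.45(j84) + 49.42| = |-7006.6 + j625.8| = 7034
|L(j84)| = 4.4 × 91.47 / 7034 = 0.057213
20 log₁₀(0.057213) = -24.85 dB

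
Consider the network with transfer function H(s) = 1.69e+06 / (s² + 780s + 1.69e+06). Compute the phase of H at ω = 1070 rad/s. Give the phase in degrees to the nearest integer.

-57°

∠[(j1070)² + 780(j1070) + 1.69e+06] = ∠[5.451e+05 + j8.346e+05] = 56.85°
∠H(j1070) = −56.85° = -56.85°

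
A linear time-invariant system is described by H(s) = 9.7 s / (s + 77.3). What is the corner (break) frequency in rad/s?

The single real pole at s = −77.3 gives a corner at ω = 77.3 rad/s.

77.3 rad/s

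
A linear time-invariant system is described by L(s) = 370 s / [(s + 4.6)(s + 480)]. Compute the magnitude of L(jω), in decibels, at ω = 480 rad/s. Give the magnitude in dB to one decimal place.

-5.3 dB

|j480| = 480
|j480 + 4.6| = √(480² + 4.6²) = 480
|j480 + 480| = √(480² + 480²) = 678.8
|L(j480)| = 370 × 480 / (480 × 678.8) = 0.54504
20 log₁₀(0.54504) = -5.27 dB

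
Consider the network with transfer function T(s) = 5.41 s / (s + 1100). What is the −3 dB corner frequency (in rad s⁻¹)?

1100 rad s⁻¹

For a single-pole high-pass, the −3 dB point is at the pole: ω = 1100 rad s⁻¹.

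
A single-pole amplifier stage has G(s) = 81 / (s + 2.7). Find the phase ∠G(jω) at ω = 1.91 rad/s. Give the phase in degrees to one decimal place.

∠(j1.91 + 2.7) = arctan(1.91/2.7) = 35.28°
∠G(j1.91) = −35.28° = -35.28°

-35.3°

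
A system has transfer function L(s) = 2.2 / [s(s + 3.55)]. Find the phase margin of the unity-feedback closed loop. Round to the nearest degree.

Gain crossover: |L(jω)| = 1 at ω ≈ 0.611 rad/s.
∠L(j0.611) = −90° − arctan(0.611/3.55) ≈ -99.76°
PM = 180° + (-99.76°) = 80.24°

80 deg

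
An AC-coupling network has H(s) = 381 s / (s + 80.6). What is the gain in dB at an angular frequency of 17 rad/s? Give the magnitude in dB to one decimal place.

|j17| = 17
|j17 + 80.6| = √(17² + 80.6²) = 82.37
|H(j17)| = 381 × 17 / 82.37 = 78.63
20 log₁₀(78.63) = 37.91 dB

37.9 dB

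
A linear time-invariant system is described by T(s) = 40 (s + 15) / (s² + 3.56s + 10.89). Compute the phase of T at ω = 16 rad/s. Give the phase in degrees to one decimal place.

-120.1 deg

∠(j16 + 15) = arctan(16/15) = 46.85°
∠[(j16)² + 3.56(j16) + 10.89] = ∠[-245.11 + j56.96] = 166.92°
∠T(j16) = 46.85° − 166.92° = -120.07°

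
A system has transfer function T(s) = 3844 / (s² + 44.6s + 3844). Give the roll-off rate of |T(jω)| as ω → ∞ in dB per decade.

With 0 zeros and 2 poles, the high-frequency asymptotic slope is 20 × (0 − 2) = -40 dB/decade.

-40 dB/decade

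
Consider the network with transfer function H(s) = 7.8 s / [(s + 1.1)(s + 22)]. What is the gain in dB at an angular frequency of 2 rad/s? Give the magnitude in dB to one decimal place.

|j2| = 2
|j2 + 1.1| = √(2² + 1.1²) = 2.283
|j2 + 22| = √(2² + 22²) = 22.09
|H(j2)| = 7.8 × 2 / (2.283 × 22.09) = 0.30938
20 log₁₀(0.30938) = -10.19 dB

-10.2 dB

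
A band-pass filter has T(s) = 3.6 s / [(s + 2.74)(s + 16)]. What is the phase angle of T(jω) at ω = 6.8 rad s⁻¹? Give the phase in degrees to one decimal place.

∠(j6.8) = 90.00°
∠(j6.8 + 2.74) = arctan(6.8/2.74) = 68.05°
∠(j6.8 + 16) = arctan(6.8/16) = 23.03°
∠T(j6.8) = 90.00° − (68.05° + 23.03°) = -1.08°

-1.1°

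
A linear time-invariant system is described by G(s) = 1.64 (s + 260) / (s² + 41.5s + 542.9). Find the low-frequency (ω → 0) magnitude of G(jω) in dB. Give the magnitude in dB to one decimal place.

G(0) = 1.64 × 260 / 542.9 = 0.78541
20 log₁₀(0.78541) = -2.10 dB

-2.1 dB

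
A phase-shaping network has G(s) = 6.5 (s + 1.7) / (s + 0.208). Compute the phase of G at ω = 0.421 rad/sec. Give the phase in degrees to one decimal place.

-49.8°

∠(j0.421 + 1.7) = arctan(0.421/1.7) = 13.91°
∠(j0.421 + 0.208) = arctan(0.421/0.208) = 63.71°
∠G(j0.421) = 13.91° − 63.71° = -49.80°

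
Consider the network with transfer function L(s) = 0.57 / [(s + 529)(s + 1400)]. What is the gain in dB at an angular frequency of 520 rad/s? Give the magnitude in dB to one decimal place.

-125.8 dB

|j520 + 529| = √(520² + 529²) = 741.8
|j520 + 1400| = √(520² + 1400²) = 1493
|L(j520)| = 0.57 / (741.8 × 1493) = 5.1453e-07
20 log₁₀(5.1453e-07) = -125.77 dB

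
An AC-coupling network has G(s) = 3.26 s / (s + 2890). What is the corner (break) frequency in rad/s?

2890 rad/s

The single real pole at s = −2890 gives a corner at ω = 2890 rad/s.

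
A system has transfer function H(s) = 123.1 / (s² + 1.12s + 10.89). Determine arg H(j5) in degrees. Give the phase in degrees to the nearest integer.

∠[(j5)² + 1.12(j5) + 10.89] = ∠[-14.11 + j5.6] = 158.35°
∠H(j5) = −158.35° = -158.35°

-158 deg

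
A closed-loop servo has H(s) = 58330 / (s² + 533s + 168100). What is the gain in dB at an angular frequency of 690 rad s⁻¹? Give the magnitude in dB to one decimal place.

-18.3 dB

|(j690)² + 533(j690) + 168100| = |-3.08e+05 + j3.6777e+05| = 4.797e+05
|H(j690)| = 58330 / 4.797e+05 = 0.1216
20 log₁₀(0.1216) = -18.30 dB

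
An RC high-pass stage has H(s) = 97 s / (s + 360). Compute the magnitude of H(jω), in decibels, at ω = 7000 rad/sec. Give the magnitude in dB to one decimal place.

|j7000| = 7000
|j7000 + 360| = √(7000² + 360²) = 7009
|H(j7000)| = 97 × 7000 / 7009 = 96.872
20 log₁₀(96.872) = 39.72 dB

39.7 dB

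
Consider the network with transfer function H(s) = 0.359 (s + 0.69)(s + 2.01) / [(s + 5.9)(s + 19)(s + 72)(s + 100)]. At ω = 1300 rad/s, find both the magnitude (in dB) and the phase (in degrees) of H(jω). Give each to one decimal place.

|j1300 + 0.69| = √(1300² + 0.69²) = 1300
|j1300 + 2.01| = √(1300² + 2.01²) = 1300
|j1300 + 5.9| = √(1300² + 5.9²) = 1300
|j1300 + 19| = √(1300² + 19²) = 1300
|j1300 + 72| = √(1300² + 72²) = 1302
|j1300 + 100| = √(1300² + 100²) = 1304
|H(j1300)| = 0.359 × 1300 × 1300 / (1300 × 1300 × 1302 × 1304) = 2.1145e-07
20 log₁₀(2.1145e-07) = -133.50 dB
∠(j1300 + 0.69) = arctan(1300/0.69) = 89.97°
∠(j1300 + 2.01) = arctan(1300/2.01) = 89.91°
∠(j1300 + 5.9) = arctan(1300/5.9) = 89.74°
∠(j1300 + 19) = arctan(1300/19) = 89.16°
∠(j1300 + 72) = arctan(1300/72) = 86.83°
∠(j1300 + 100) = arctan(1300/100) = 85.60°
∠H(j1300) = 89.97° + 89.91° − (89.74° + 89.16° + 86.83° + 85.60°) = -171.45°

|H| = -133.5 dB, ∠H = -171.5°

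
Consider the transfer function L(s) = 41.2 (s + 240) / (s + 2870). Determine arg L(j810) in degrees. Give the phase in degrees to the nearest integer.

58°

∠(j810 + 240) = arctan(810/240) = 73.50°
∠(j810 + 2870) = arctan(810/2870) = 15.76°
∠L(j810) = 73.50° − 15.76° = 57.73°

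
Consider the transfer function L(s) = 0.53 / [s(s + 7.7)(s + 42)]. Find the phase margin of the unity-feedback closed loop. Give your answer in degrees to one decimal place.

Gain crossover: |L(jω)| = 1 at ω ≈ 0.00164 rad s⁻¹.
∠L(j0.00164) = −90° − arctan(0.00164/7.7) − arctan(0.00164/42) ≈ -90.01°
PM = 180° + (-90.01°) = 89.99°

90.0°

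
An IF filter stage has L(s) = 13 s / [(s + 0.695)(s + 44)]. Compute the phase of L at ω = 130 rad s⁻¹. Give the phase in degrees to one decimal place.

∠(j130) = 90.00°
∠(j130 + 0.695) = arctan(130/0.695) = 89.69°
∠(j130 + 44) = arctan(130/44) = 71.30°
∠L(j130) = 90.00° − (89.69° + 71.30°) = -70.99°

-71.0°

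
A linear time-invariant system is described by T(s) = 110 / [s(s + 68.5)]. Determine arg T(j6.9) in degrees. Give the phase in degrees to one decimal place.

-95.8 deg

∠(j6.9 + 68.5) = arctan(6.9/68.5) = 5.75°
∠(j6.9) = 90.00°
∠T(j6.9) = − (5.75° + 90.00°) = -95.75°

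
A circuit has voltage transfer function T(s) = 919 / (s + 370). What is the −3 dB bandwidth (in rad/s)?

370 rad/s

For a single-pole low-pass, the −3 dB point is at the pole: ω = 370 rad/s.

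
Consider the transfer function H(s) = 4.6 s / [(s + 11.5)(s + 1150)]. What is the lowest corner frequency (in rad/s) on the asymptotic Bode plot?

11.5 rad/s

Break frequencies occur at each pole and zero magnitude: 11.5 rad/s, 1150 rad/s.
The lowest is 11.5 rad/s.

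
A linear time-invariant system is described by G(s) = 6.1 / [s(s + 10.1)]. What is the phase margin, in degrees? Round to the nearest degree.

Gain crossover: |G(jω)| = 1 at ω ≈ 0.603 rad/s.
∠G(j0.603) = −90° − arctan(0.603/10.1) ≈ -93.42°
PM = 180° + (-93.42°) = 86.58°

87°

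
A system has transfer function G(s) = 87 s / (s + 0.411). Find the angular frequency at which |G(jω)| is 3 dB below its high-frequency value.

0.411 rad/s

For a single-pole high-pass, the −3 dB point is at the pole: ω = 0.411 rad/s.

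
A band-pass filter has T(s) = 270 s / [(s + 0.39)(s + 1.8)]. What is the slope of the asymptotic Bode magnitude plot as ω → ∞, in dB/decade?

With 1 zero and 2 poles, the high-frequency asymptotic slope is 20 × (1 − 2) = -20 dB/decade.

-20 dB/decade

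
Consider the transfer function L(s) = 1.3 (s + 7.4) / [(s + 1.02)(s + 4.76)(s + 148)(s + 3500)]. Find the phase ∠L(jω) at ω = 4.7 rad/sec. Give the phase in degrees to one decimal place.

-91.9°

∠(j4.7 + 7.4) = arctan(4.7/7.4) = 32.42°
∠(j4.7 + 1.02) = arctan(4.7/1.02) = 77.76°
∠(j4.7 + 4.76) = arctan(4.7/4.76) = 44.64°
∠(j4.7 + 148) = arctan(4.7/148) = 1.82°
∠(j4.7 + 3500) = arctan(4.7/3500) = 0.08°
∠L(j4.7) = 32.42° − (77.76° + 44.64° + 1.82° + 0.08°) = -91.87°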